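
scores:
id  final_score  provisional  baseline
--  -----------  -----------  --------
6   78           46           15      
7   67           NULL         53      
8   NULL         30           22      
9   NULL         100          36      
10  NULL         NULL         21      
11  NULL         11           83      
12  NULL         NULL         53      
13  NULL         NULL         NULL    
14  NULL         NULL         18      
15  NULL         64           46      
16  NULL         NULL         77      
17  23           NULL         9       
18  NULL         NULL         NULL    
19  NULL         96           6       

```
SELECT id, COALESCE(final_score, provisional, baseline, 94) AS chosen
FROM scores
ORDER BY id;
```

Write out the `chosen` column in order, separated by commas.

id=6: final_score=78 → 78
id=7: final_score=67 → 67
id=8: final_score=NULL, provisional=30 → 30
id=9: final_score=NULL, provisional=100 → 100
id=10: final_score=NULL, provisional=NULL, baseline=21 → 21
id=11: final_score=NULL, provisional=11 → 11
id=12: final_score=NULL, provisional=NULL, baseline=53 → 53
id=13: final_score=NULL, provisional=NULL, baseline=NULL, → literal 94 → 94
id=14: final_score=NULL, provisional=NULL, baseline=18 → 18
id=15: final_score=NULL, provisional=64 → 64
id=16: final_score=NULL, provisional=NULL, baseline=77 → 77
id=17: final_score=23 → 23
id=18: final_score=NULL, provisional=NULL, baseline=NULL, → literal 94 → 94
id=19: final_score=NULL, provisional=96 → 96

78, 67, 30, 100, 21, 11, 53, 94, 18, 64, 77, 23, 94, 96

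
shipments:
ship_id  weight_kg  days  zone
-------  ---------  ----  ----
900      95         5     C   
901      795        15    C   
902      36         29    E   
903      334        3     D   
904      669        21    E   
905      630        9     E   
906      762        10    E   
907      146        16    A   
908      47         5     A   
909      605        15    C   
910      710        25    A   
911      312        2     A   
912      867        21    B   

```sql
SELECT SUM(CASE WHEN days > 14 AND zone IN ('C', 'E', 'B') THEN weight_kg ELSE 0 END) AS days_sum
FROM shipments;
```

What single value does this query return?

ship_id=900: ✗
ship_id=901: ✓ → 795
ship_id=902: ✓ → 36
ship_id=903: ✗
ship_id=904: ✓ → 669
ship_id=905: ✗
ship_id=906: ✗
ship_id=907: ✗
ship_id=908: ✗
ship_id=909: ✓ → 605
ship_id=910: ✗
ship_id=911: ✗
ship_id=912: ✓ → 867
days_sum = 795 + 36 + 669 + 605 + 867 = 2972

2972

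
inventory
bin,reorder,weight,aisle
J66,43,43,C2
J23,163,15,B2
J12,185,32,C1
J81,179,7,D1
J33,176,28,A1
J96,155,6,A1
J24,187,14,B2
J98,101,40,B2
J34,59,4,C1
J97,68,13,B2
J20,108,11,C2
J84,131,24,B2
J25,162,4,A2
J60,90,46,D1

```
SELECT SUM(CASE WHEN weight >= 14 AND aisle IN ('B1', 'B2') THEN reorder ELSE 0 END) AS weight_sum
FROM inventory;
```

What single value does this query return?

582

bin=J66: ✗
bin=J23: ✓ → 163
bin=J12: ✗
bin=J81: ✗
bin=J33: ✗
bin=J96: ✗
bin=J24: ✓ → 187
bin=J98: ✓ → 101
bin=J34: ✗
bin=J97: ✗
bin=J20: ✗
bin=J84: ✓ → 131
bin=J25: ✗
bin=J60: ✗
weight_sum = 163 + 187 + 101 + 131 = 582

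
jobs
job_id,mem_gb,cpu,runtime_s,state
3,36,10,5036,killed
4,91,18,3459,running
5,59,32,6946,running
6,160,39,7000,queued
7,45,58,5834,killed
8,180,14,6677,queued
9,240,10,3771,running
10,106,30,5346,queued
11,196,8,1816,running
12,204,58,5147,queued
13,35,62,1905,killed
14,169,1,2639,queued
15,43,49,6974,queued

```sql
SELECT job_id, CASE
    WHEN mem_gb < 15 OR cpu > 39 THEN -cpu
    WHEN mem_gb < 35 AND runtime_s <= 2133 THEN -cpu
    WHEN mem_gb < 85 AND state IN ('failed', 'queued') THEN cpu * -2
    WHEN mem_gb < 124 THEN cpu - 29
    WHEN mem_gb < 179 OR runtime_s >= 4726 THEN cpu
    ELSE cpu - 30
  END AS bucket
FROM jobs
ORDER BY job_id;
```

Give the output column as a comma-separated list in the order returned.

-19, -11, 3, 39, -58, 14, -20, 1, -22, -58, -62, 1, -49

job_id=3: mem_gb < 124 → -19
job_id=4: mem_gb < 124 → -11
job_id=5: mem_gb < 124 → 3
job_id=6: mem_gb < 179 OR runtime_s >= 4726 → 39
job_id=7: mem_gb < 15 OR cpu > 39 → -58
job_id=8: mem_gb < 179 OR runtime_s >= 4726 → 14
job_id=9: ELSE → -20
job_id=10: mem_gb < 124 → 1
job_id=11: ELSE → -22
job_id=12: mem_gb < 15 OR cpu > 39 → -58
job_id=13: mem_gb < 15 OR cpu > 39 → -62
job_id=14: mem_gb < 179 OR runtime_s >= 4726 → 1
job_id=15: mem_gb < 15 OR cpu > 39 → -49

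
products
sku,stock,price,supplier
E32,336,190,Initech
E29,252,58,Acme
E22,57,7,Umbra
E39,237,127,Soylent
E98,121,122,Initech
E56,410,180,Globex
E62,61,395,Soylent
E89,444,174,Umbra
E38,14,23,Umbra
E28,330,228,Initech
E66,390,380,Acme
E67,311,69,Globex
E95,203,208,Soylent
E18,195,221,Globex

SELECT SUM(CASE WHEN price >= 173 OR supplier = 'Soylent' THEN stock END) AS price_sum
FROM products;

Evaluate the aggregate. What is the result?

2606

sku=E32: ✓ → 336
sku=E29: ✗
sku=E22: ✗
sku=E39: ✓ → 237
sku=E98: ✗
sku=E56: ✓ → 410
sku=E62: ✓ → 61
sku=E89: ✓ → 444
sku=E38: ✗
sku=E28: ✓ → 330
sku=E66: ✓ → 390
sku=E67: ✗
sku=E95: ✓ → 203
sku=E18: ✓ → 195
price_sum = 336 + 237 + 410 + 61 + 444 + 330 + 390 + 203 + 195 = 2606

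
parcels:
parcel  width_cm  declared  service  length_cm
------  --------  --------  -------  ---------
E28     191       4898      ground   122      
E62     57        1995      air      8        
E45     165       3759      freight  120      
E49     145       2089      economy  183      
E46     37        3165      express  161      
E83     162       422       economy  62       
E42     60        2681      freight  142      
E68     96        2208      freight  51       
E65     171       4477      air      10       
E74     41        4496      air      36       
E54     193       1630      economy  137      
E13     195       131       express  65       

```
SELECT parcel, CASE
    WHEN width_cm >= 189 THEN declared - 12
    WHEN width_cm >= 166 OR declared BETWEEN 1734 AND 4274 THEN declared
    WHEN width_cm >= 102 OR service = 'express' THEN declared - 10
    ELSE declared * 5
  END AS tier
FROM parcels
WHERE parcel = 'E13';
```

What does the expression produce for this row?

parcel = E13: width_cm=195, declared=131, service=express, length_cm=65.
width_cm >= 189 → true → 119

119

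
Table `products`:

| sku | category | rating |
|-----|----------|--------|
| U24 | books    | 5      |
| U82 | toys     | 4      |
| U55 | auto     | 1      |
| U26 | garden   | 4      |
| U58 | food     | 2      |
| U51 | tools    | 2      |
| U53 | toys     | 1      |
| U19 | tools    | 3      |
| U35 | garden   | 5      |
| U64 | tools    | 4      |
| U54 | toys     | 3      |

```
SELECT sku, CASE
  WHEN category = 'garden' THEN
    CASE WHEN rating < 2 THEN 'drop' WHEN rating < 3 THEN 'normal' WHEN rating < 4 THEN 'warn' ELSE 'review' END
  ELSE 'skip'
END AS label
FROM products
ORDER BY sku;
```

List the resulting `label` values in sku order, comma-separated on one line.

skip, skip, review, review, skip, skip, skip, skip, skip, skip, skip

sku=U19: category='tools' → outer ELSE → skip
sku=U24: category='books' → outer ELSE → skip
sku=U26: category='garden' → inner[ELSE] → review
sku=U35: category='garden' → inner[ELSE] → review
sku=U51: category='tools' → outer ELSE → skip
sku=U53: category='toys' → outer ELSE → skip
sku=U54: category='toys' → outer ELSE → skip
sku=U55: category='auto' → outer ELSE → skip
sku=U58: category='food' → outer ELSE → skip
sku=U64: category='tools' → outer ELSE → skip
sku=U82: category='toys' → outer ELSE → skip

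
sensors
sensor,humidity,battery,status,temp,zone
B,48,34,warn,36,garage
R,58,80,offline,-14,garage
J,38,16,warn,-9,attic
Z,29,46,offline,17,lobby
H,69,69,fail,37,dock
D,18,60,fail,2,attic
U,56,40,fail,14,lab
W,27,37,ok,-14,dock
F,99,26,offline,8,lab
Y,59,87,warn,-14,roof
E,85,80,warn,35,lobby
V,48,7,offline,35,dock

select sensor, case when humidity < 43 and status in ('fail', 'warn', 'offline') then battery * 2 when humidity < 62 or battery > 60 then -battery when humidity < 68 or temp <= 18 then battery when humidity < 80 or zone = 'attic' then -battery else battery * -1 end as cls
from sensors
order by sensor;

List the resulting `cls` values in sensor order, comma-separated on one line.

sensor=B: humidity < 62 or battery > 60 → -34
sensor=D: humidity < 43 and status in ('fail', 'warn', 'offline') → 120
sensor=E: humidity < 62 or battery > 60 → -80
sensor=F: humidity < 68 or temp <= 18 → 26
sensor=H: humidity < 62 or battery > 60 → -69
sensor=J: humidity < 43 and status in ('fail', 'warn', 'offline') → 32
sensor=R: humidity < 62 or battery > 60 → -80
sensor=U: humidity < 62 or battery > 60 → -40
sensor=V: humidity < 62 or battery > 60 → -7
sensor=W: humidity < 62 or battery > 60 → -37
sensor=Y: humidity < 62 or battery > 60 → -87
sensor=Z: humidity < 43 and status in ('fail', 'warn', 'offline') → 92

-34, 120, -80, 26, -69, 32, -80, -40, -7, -37, -87, 92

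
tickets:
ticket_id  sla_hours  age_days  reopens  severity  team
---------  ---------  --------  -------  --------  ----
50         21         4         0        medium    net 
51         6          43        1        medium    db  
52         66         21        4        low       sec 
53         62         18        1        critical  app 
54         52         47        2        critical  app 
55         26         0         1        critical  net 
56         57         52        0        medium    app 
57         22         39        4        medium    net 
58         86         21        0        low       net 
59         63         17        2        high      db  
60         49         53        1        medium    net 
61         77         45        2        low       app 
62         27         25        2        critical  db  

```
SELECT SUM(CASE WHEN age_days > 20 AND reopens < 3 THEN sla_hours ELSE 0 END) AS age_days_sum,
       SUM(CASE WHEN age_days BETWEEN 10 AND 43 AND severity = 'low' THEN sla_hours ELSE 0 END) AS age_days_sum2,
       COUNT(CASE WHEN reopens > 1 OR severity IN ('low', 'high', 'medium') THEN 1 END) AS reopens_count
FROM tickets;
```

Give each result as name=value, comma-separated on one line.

[age_days_sum: age_days > 20 AND reopens < 3]
ticket_id=50: ✗
ticket_id=51: ✓ → 6
ticket_id=52: ✗
ticket_id=53: ✗
ticket_id=54: ✓ → 52
ticket_id=55: ✗
ticket_id=56: ✓ → 57
ticket_id=57: ✗
ticket_id=58: ✓ → 86
ticket_id=59: ✗
ticket_id=60: ✓ → 49
ticket_id=61: ✓ → 77
ticket_id=62: ✓ → 27
age_days_sum = 6 + 52 + 57 + 86 + 49 + 77 + 27 = 354
—
[age_days_sum2: age_days BETWEEN 10 AND 43 AND severity = 'low']
ticket_id=50: ✗
ticket_id=51: ✗
ticket_id=52: ✓ → 66
ticket_id=53: ✗
ticket_id=54: ✗
ticket_id=55: ✗
ticket_id=56: ✗
ticket_id=57: ✗
ticket_id=58: ✓ → 86
ticket_id=59: ✗
ticket_id=60: ✗
ticket_id=61: ✗
ticket_id=62: ✗
age_days_sum2 = 66 + 86 = 152
—
[reopens_count: reopens > 1 OR severity IN ('low', 'high', 'medium')]
ticket_id=50: ✓ → 1
ticket_id=51: ✓ → 1
ticket_id=52: ✓ → 1
ticket_id=53: ✗
ticket_id=54: ✓ → 1
ticket_id=55: ✗
ticket_id=56: ✓ → 1
ticket_id=57: ✓ → 1
ticket_id=58: ✓ → 1
ticket_id=59: ✓ → 1
ticket_id=60: ✓ → 1
ticket_id=61: ✓ → 1
ticket_id=62: ✓ → 1
reopens_count = COUNT(1, 1, 1, 1, 1, 1, 1, 1, 1, 1, 1) = 11

age_days_sum=354, age_days_sum2=152, reopens_count=11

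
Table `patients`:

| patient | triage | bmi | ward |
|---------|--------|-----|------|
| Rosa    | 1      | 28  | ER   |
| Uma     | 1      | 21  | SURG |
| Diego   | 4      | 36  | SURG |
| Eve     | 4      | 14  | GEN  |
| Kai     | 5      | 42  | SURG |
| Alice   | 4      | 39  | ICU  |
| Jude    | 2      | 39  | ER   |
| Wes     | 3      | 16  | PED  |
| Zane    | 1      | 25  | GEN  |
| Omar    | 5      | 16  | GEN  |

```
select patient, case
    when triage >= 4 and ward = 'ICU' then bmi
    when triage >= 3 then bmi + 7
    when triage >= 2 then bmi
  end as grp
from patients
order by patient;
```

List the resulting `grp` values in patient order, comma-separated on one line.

patient=Alice: triage >= 4 and ward = 'ICU' → 39
patient=Diego: triage >= 3 → 43
patient=Eve: triage >= 3 → 21
patient=Jude: triage >= 2 → 39
patient=Kai: triage >= 3 → 49
patient=Omar: triage >= 3 → 23
patient=Rosa: (no match → NULL) → NULL
patient=Uma: (no match → NULL) → NULL
patient=Wes: triage >= 3 → 23
patient=Zane: (no match → NULL) → NULL

39, 43, 21, 39, 49, 23, NULL, NULL, 23, NULL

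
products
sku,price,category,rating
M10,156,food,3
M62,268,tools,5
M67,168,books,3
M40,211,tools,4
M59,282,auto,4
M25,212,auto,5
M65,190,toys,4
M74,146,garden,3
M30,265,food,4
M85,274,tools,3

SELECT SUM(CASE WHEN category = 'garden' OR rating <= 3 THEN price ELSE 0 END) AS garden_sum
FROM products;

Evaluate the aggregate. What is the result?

744

sku=M10: ✓ → 156
sku=M62: ✗
sku=M67: ✓ → 168
sku=M40: ✗
sku=M59: ✗
sku=M25: ✗
sku=M65: ✗
sku=M74: ✓ → 146
sku=M30: ✗
sku=M85: ✓ → 274
garden_sum = 156 + 168 + 146 + 274 = 744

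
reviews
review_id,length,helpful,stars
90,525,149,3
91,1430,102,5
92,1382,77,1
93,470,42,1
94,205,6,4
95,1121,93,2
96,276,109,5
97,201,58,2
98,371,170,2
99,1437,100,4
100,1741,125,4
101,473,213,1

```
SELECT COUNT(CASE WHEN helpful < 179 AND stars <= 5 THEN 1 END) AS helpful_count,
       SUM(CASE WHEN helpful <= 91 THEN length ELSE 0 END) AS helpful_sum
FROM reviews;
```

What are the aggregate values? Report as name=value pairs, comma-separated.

helpful_count=11, helpful_sum=2258

[helpful_count: helpful < 179 AND stars <= 5]
review_id=90: ✓ → 1
review_id=91: ✓ → 1
review_id=92: ✓ → 1
review_id=93: ✓ → 1
review_id=94: ✓ → 1
review_id=95: ✓ → 1
review_id=96: ✓ → 1
review_id=97: ✓ → 1
review_id=98: ✓ → 1
review_id=99: ✓ → 1
review_id=100: ✓ → 1
review_id=101: ✗
helpful_count = COUNT(1, 1, 1, 1, 1, 1, 1, 1, 1, 1, 1) = 11
—
[helpful_sum: helpful <= 91]
review_id=90: ✗
review_id=91: ✗
review_id=92: ✓ → 1382
review_id=93: ✓ → 470
review_id=94: ✓ → 205
review_id=95: ✗
review_id=96: ✗
review_id=97: ✓ → 201
review_id=98: ✗
review_id=99: ✗
review_id=100: ✗
review_id=101: ✗
helpful_sum = 1382 + 470 + 205 + 201 = 2258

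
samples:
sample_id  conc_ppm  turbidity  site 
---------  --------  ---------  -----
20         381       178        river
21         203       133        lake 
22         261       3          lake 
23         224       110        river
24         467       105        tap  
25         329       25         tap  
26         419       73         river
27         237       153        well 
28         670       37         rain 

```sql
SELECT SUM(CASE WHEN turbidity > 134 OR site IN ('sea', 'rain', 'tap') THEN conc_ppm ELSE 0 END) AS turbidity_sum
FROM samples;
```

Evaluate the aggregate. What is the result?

sample_id=20: ✓ → 381
sample_id=21: ✗
sample_id=22: ✗
sample_id=23: ✗
sample_id=24: ✓ → 467
sample_id=25: ✓ → 329
sample_id=26: ✗
sample_id=27: ✓ → 237
sample_id=28: ✓ → 670
turbidity_sum = 381 + 467 + 329 + 237 + 670 = 2084

2084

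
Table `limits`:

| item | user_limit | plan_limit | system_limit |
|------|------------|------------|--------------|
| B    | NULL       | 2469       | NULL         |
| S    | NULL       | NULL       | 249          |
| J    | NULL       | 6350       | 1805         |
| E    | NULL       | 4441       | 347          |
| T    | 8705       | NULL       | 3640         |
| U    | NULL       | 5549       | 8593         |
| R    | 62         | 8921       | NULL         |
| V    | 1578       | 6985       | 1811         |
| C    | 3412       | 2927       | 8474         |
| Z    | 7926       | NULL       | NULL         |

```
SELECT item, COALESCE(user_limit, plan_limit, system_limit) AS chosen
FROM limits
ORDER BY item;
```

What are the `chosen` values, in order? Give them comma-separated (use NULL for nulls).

item=B: user_limit=NULL, plan_limit=2469 → 2469
item=C: user_limit=3412 → 3412
item=E: user_limit=NULL, plan_limit=4441 → 4441
item=J: user_limit=NULL, plan_limit=6350 → 6350
item=R: user_limit=62 → 62
item=S: user_limit=NULL, plan_limit=NULL, system_limit=249 → 249
item=T: user_limit=8705 → 8705
item=U: user_limit=NULL, plan_limit=5549 → 5549
item=V: user_limit=1578 → 1578
item=Z: user_limit=7926 → 7926

2469, 3412, 4441, 6350, 62, 249, 8705, 5549, 1578, 7926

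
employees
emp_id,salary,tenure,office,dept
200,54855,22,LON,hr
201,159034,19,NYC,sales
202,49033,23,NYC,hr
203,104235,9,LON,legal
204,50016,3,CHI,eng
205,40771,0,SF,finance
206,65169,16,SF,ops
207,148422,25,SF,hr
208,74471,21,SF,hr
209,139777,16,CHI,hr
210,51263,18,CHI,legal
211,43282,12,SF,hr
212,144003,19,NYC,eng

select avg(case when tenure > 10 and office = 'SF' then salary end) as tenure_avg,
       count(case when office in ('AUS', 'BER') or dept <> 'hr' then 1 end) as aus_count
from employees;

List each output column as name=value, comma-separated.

tenure_avg=82836, aus_count=7

[tenure_avg: tenure > 10 and office = 'SF']
emp_id=200: ✗
emp_id=201: ✗
emp_id=202: ✗
emp_id=203: ✗
emp_id=204: ✗
emp_id=205: ✗
emp_id=206: ✓ → 65169
emp_id=207: ✓ → 148422
emp_id=208: ✓ → 74471
emp_id=209: ✗
emp_id=210: ✗
emp_id=211: ✓ → 43282
emp_id=212: ✗
tenure_avg = (65169 + 148422 + 74471 + 43282) / 4 = 82836
—
[aus_count: office in ('AUS', 'BER') or dept <> 'hr']
emp_id=200: ✗
emp_id=201: ✓ → 1
emp_id=202: ✗
emp_id=203: ✓ → 1
emp_id=204: ✓ → 1
emp_id=205: ✓ → 1
emp_id=206: ✓ → 1
emp_id=207: ✗
emp_id=208: ✗
emp_id=209: ✗
emp_id=210: ✓ → 1
emp_id=211: ✗
emp_id=212: ✓ → 1
aus_count = COUNT(1, 1, 1, 1, 1, 1, 1) = 7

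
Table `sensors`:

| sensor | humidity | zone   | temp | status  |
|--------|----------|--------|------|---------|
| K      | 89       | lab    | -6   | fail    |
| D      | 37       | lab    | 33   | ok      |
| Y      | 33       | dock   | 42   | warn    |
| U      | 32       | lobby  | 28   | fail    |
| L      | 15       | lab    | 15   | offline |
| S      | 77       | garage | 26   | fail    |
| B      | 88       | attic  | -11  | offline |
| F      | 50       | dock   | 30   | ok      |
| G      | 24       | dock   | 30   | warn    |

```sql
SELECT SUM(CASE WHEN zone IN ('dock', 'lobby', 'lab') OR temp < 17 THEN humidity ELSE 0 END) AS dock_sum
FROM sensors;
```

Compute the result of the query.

sensor=K: ✓ → 89
sensor=D: ✓ → 37
sensor=Y: ✓ → 33
sensor=U: ✓ → 32
sensor=L: ✓ → 15
sensor=S: ✗
sensor=B: ✓ → 88
sensor=F: ✓ → 50
sensor=G: ✓ → 24
dock_sum = 89 + 37 + 33 + 32 + 15 + 88 + 50 + 24 = 368

368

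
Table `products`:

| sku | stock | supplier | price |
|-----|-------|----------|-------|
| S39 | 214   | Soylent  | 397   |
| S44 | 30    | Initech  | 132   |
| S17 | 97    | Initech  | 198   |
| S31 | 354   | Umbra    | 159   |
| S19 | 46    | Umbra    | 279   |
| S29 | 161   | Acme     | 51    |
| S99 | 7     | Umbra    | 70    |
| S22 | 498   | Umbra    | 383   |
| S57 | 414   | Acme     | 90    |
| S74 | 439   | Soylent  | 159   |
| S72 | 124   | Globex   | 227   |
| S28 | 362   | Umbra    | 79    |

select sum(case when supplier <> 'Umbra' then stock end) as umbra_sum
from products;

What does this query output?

1479

sku=S39: ✓ → 214
sku=S44: ✓ → 30
sku=S17: ✓ → 97
sku=S31: ✗
sku=S19: ✗
sku=S29: ✓ → 161
sku=S99: ✗
sku=S22: ✗
sku=S57: ✓ → 414
sku=S74: ✓ → 439
sku=S72: ✓ → 124
sku=S28: ✗
umbra_sum = 214 + 30 + 97 + 161 + 414 + 439 + 124 = 1479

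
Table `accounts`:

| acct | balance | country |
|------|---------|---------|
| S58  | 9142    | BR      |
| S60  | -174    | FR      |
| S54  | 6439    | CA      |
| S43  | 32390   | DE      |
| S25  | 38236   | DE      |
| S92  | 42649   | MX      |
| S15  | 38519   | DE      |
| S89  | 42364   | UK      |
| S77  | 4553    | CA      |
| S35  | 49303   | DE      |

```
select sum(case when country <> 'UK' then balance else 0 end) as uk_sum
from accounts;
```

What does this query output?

221057

acct=S58: ✓ → 9142
acct=S60: ✓ → -174
acct=S54: ✓ → 6439
acct=S43: ✓ → 32390
acct=S25: ✓ → 38236
acct=S92: ✓ → 42649
acct=S15: ✓ → 38519
acct=S89: ✗
acct=S77: ✓ → 4553
acct=S35: ✓ → 49303
uk_sum = 9142 + -174 + 6439 + 32390 + 38236 + 42649 + 38519 + 4553 + 49303 = 221057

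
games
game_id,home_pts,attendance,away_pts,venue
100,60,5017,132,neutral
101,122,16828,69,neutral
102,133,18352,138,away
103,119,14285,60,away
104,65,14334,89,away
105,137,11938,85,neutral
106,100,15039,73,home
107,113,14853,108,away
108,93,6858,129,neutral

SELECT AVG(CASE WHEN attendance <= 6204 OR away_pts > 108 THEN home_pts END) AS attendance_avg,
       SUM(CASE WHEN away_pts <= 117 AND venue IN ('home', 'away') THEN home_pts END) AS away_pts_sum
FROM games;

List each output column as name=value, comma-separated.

[attendance_avg: attendance <= 6204 OR away_pts > 108]
game_id=100: ✓ → 60
game_id=101: ✗
game_id=102: ✓ → 133
game_id=103: ✗
game_id=104: ✗
game_id=105: ✗
game_id=106: ✗
game_id=107: ✗
game_id=108: ✓ → 93
attendance_avg = (60 + 133 + 93) / 3 = 95.3333333333
—
[away_pts_sum: away_pts <= 117 AND venue IN ('home', 'away')]
game_id=100: ✗
game_id=101: ✗
game_id=102: ✗
game_id=103: ✓ → 119
game_id=104: ✓ → 65
game_id=105: ✗
game_id=106: ✓ → 100
game_id=107: ✓ → 113
game_id=108: ✗
away_pts_sum = 119 + 65 + 100 + 113 = 397

attendance_avg=95.3333333333, away_pts_sum=397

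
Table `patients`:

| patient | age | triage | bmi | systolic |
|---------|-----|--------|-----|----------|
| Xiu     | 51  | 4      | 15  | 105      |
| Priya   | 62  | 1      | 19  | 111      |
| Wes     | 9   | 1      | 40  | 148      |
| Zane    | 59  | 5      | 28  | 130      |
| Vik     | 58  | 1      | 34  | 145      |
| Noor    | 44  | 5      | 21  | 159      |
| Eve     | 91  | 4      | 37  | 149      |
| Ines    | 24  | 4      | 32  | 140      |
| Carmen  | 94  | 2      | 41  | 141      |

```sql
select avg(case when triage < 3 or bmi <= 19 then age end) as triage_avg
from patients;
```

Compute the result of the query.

54.8

patient=Xiu: ✓ → 51
patient=Priya: ✓ → 62
patient=Wes: ✓ → 9
patient=Zane: ✗
patient=Vik: ✓ → 58
patient=Noor: ✗
patient=Eve: ✗
patient=Ines: ✗
patient=Carmen: ✓ → 94
triage_avg = (51 + 62 + 9 + 58 + 94) / 5 = 54.8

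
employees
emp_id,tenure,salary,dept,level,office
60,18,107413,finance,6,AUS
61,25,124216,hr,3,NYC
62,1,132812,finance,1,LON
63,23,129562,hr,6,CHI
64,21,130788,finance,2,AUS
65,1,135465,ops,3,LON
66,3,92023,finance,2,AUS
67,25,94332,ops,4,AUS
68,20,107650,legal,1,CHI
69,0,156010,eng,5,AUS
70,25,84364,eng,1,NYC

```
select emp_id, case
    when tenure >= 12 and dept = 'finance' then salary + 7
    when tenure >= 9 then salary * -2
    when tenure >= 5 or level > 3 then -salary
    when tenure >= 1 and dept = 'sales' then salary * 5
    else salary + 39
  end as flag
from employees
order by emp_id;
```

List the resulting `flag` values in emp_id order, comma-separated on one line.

emp_id=60: tenure >= 12 and dept = 'finance' → 107420
emp_id=61: tenure >= 9 → -248432
emp_id=62: ELSE → 132851
emp_id=63: tenure >= 9 → -259124
emp_id=64: tenure >= 12 and dept = 'finance' → 130795
emp_id=65: ELSE → 135504
emp_id=66: ELSE → 92062
emp_id=67: tenure >= 9 → -188664
emp_id=68: tenure >= 9 → -215300
emp_id=69: tenure >= 5 or level > 3 → -156010
emp_id=70: tenure >= 9 → -168728

107420, -248432, 132851, -259124, 130795, 135504, 92062, -188664, -215300, -156010, -168728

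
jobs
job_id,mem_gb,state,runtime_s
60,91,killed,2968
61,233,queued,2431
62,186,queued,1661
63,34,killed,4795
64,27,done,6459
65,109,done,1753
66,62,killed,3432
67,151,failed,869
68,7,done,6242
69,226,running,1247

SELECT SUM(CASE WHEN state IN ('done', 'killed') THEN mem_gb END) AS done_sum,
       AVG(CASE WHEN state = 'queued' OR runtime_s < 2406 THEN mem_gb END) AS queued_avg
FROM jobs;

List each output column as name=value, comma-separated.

[done_sum: state IN ('done', 'killed')]
job_id=60: ✓ → 91
job_id=61: ✗
job_id=62: ✗
job_id=63: ✓ → 34
job_id=64: ✓ → 27
job_id=65: ✓ → 109
job_id=66: ✓ → 62
job_id=67: ✗
job_id=68: ✓ → 7
job_id=69: ✗
done_sum = 91 + 34 + 27 + 109 + 62 + 7 = 330
—
[queued_avg: state = 'queued' OR runtime_s < 2406]
job_id=60: ✗
job_id=61: ✓ → 233
job_id=62: ✓ → 186
job_id=63: ✗
job_id=64: ✗
job_id=65: ✓ → 109
job_id=66: ✗
job_id=67: ✓ → 151
job_id=68: ✗
job_id=69: ✓ → 226
queued_avg = (233 + 186 + 109 + 151 + 226) / 5 = 181

done_sum=330, queued_avg=181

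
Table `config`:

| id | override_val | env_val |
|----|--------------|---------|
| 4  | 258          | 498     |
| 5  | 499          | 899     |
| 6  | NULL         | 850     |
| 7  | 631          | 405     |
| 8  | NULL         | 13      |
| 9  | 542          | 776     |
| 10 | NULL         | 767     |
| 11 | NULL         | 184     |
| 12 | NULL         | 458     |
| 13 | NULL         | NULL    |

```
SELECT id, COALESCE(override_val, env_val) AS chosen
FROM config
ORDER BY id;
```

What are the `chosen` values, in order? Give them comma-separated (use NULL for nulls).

id=4: override_val=258 → 258
id=5: override_val=499 → 499
id=6: override_val=NULL, env_val=850 → 850
id=7: override_val=631 → 631
id=8: override_val=NULL, env_val=13 → 13
id=9: override_val=542 → 542
id=10: override_val=NULL, env_val=767 → 767
id=11: override_val=NULL, env_val=184 → 184
id=12: override_val=NULL, env_val=458 → 458
id=13: override_val=NULL, env_val=NULL (all NULL) → NULL

258, 499, 850, 631, 13, 542, 767, 184, 458, NULL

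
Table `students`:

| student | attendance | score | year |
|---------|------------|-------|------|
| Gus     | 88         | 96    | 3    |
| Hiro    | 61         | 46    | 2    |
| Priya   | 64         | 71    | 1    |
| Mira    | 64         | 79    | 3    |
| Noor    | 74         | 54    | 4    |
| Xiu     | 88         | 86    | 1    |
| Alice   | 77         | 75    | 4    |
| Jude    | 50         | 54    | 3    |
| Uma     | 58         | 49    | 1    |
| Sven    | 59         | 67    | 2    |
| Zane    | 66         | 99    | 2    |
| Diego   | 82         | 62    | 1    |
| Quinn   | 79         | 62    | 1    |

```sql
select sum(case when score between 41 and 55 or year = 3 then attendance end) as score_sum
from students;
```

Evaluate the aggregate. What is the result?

395

student=Gus: ✓ → 88
student=Hiro: ✓ → 61
student=Priya: ✗
student=Mira: ✓ → 64
student=Noor: ✓ → 74
student=Xiu: ✗
student=Alice: ✗
student=Jude: ✓ → 50
student=Uma: ✓ → 58
student=Sven: ✗
student=Zane: ✗
student=Diego: ✗
student=Quinn: ✗
score_sum = 88 + 61 + 64 + 74 + 50 + 58 = 395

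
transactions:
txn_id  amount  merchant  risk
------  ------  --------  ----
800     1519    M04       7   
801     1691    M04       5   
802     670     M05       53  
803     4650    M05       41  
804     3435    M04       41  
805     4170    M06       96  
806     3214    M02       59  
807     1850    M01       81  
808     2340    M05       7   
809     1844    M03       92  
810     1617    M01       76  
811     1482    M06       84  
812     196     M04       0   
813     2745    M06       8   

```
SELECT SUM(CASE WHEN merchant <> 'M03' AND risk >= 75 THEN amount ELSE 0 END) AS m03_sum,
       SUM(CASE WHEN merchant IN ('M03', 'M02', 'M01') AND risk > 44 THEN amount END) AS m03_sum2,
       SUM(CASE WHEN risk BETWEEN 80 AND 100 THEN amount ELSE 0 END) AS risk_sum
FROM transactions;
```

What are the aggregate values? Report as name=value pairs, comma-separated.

[m03_sum: merchant <> 'M03' AND risk >= 75]
txn_id=800: ✗
txn_id=801: ✗
txn_id=802: ✗
txn_id=803: ✗
txn_id=804: ✗
txn_id=805: ✓ → 4170
txn_id=806: ✗
txn_id=807: ✓ → 1850
txn_id=808: ✗
txn_id=809: ✗
txn_id=810: ✓ → 1617
txn_id=811: ✓ → 1482
txn_id=812: ✗
txn_id=813: ✗
m03_sum = 4170 + 1850 + 1617 + 1482 = 9119
—
[m03_sum2: merchant IN ('M03', 'M02', 'M01') AND risk > 44]
txn_id=800: ✗
txn_id=801: ✗
txn_id=802: ✗
txn_id=803: ✗
txn_id=804: ✗
txn_id=805: ✗
txn_id=806: ✓ → 3214
txn_id=807: ✓ → 1850
txn_id=808: ✗
txn_id=809: ✓ → 1844
txn_id=810: ✓ → 1617
txn_id=811: ✗
txn_id=812: ✗
txn_id=813: ✗
m03_sum2 = 3214 + 1850 + 1844 + 1617 = 8525
—
[risk_sum: risk BETWEEN 80 AND 100]
txn_id=800: ✗
txn_id=801: ✗
txn_id=802: ✗
txn_id=803: ✗
txn_id=804: ✗
txn_id=805: ✓ → 4170
txn_id=806: ✗
txn_id=807: ✓ → 1850
txn_id=808: ✗
txn_id=809: ✓ → 1844
txn_id=810: ✗
txn_id=811: ✓ → 1482
txn_id=812: ✗
txn_id=813: ✗
risk_sum = 4170 + 1850 + 1844 + 1482 = 9346

m03_sum=9119, m03_sum2=8525, risk_sum=9346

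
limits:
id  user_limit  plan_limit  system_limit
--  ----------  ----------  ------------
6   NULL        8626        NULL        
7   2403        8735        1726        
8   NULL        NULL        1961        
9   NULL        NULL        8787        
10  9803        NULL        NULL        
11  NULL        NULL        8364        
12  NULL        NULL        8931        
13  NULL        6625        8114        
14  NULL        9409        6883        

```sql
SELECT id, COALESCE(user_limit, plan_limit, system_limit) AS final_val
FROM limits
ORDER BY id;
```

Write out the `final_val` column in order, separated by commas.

id=6: user_limit=NULL, plan_limit=8626 → 8626
id=7: user_limit=2403 → 2403
id=8: user_limit=NULL, plan_limit=NULL, system_limit=1961 → 1961
id=9: user_limit=NULL, plan_limit=NULL, system_limit=8787 → 8787
id=10: user_limit=9803 → 9803
id=11: user_limit=NULL, plan_limit=NULL, system_limit=8364 → 8364
id=12: user_limit=NULL, plan_limit=NULL, system_limit=8931 → 8931
id=13: user_limit=NULL, plan_limit=6625 → 6625
id=14: user_limit=NULL, plan_limit=9409 → 9409

8626, 2403, 1961, 8787, 9803, 8364, 8931, 6625, 9409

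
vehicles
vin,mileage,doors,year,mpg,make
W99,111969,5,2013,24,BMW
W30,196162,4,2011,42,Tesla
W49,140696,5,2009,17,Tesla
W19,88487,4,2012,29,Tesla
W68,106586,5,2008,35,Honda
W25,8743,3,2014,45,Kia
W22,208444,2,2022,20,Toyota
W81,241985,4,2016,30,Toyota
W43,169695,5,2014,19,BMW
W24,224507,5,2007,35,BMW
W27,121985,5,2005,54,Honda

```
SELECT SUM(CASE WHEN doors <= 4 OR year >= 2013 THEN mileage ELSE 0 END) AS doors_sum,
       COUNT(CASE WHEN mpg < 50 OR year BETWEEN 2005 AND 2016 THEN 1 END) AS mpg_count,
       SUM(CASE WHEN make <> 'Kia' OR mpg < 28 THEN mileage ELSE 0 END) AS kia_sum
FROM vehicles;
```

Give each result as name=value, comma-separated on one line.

[doors_sum: doors <= 4 OR year >= 2013]
vin=W99: ✓ → 111969
vin=W30: ✓ → 196162
vin=W49: ✗
vin=W19: ✓ → 88487
vin=W68: ✗
vin=W25: ✓ → 8743
vin=W22: ✓ → 208444
vin=W81: ✓ → 241985
vin=W43: ✓ → 169695
vin=W24: ✗
vin=W27: ✗
doors_sum = 111969 + 196162 + 88487 + 8743 + 208444 + 241985 + 169695 = 1025485
—
[mpg_count: mpg < 50 OR year BETWEEN 2005 AND 2016]
vin=W99: ✓ → 1
vin=W30: ✓ → 1
vin=W49: ✓ → 1
vin=W19: ✓ → 1
vin=W68: ✓ → 1
vin=W25: ✓ → 1
vin=W22: ✓ → 1
vin=W81: ✓ → 1
vin=W43: ✓ → 1
vin=W24: ✓ → 1
vin=W27: ✓ → 1
mpg_count = COUNT(1, 1, 1, 1, 1, 1, 1, 1, 1, 1, 1) = 11
—
[kia_sum: make <> 'Kia' OR mpg < 28]
vin=W99: ✓ → 111969
vin=W30: ✓ → 196162
vin=W49: ✓ → 140696
vin=W19: ✓ → 88487
vin=W68: ✓ → 106586
vin=W25: ✗
vin=W22: ✓ → 208444
vin=W81: ✓ → 241985
vin=W43: ✓ → 169695
vin=W24: ✓ → 224507
vin=W27: ✓ → 121985
kia_sum = 111969 + 196162 + 140696 + 88487 + 106586 + 208444 + 241985 + 169695 + 224507 + 121985 = 1610516

doors_sum=1025485, mpg_count=11, kia_sum=1610516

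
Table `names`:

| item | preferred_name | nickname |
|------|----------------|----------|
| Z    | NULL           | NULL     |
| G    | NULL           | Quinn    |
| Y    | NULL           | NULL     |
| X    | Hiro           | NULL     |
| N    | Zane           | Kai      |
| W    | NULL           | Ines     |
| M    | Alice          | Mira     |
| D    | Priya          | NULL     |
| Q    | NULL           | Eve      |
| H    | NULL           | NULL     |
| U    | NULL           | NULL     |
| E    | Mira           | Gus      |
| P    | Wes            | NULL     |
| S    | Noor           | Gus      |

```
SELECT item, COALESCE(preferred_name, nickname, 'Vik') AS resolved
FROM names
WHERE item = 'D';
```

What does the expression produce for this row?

Priya

item = D: preferred_name=Priya, nickname=NULL.
preferred_name=Priya → Priya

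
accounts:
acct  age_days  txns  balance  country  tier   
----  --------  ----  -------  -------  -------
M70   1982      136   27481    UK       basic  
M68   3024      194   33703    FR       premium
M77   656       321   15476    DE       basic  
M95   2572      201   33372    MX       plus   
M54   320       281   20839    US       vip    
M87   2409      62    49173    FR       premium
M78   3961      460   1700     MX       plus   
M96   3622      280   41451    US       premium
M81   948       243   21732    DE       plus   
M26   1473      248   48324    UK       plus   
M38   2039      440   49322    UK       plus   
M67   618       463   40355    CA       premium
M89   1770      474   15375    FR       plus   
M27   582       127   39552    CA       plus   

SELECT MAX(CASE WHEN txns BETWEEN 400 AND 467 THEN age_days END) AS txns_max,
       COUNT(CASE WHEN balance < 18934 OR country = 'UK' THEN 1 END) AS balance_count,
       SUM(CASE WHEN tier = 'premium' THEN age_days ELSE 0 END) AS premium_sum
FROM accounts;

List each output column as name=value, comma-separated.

[txns_max: txns BETWEEN 400 AND 467]
acct=M70: ✗
acct=M68: ✗
acct=M77: ✗
acct=M95: ✗
acct=M54: ✗
acct=M87: ✗
acct=M78: ✓ → 3961
acct=M96: ✗
acct=M81: ✗
acct=M26: ✗
acct=M38: ✓ → 2039
acct=M67: ✓ → 618
acct=M89: ✗
acct=M27: ✗
txns_max = MAX(3961, 2039, 618) = 3961
—
[balance_count: balance < 18934 OR country = 'UK']
acct=M70: ✓ → 1
acct=M68: ✗
acct=M77: ✓ → 1
acct=M95: ✗
acct=M54: ✗
acct=M87: ✗
acct=M78: ✓ → 1
acct=M96: ✗
acct=M81: ✗
acct=M26: ✓ → 1
acct=M38: ✓ → 1
acct=M67: ✗
acct=M89: ✓ → 1
acct=M27: ✗
balance_count = COUNT(1, 1, 1, 1, 1, 1) = 6
—
[premium_sum: tier = 'premium']
acct=M70: ✗
acct=M68: ✓ → 3024
acct=M77: ✗
acct=M95: ✗
acct=M54: ✗
acct=M87: ✓ → 2409
acct=M78: ✗
acct=M96: ✓ → 3622
acct=M81: ✗
acct=M26: ✗
acct=M38: ✗
acct=M67: ✓ → 618
acct=M89: ✗
acct=M27: ✗
premium_sum = 3024 + 2409 + 3622 + 618 = 9673

txns_max=3961, balance_count=6, premium_sum=9673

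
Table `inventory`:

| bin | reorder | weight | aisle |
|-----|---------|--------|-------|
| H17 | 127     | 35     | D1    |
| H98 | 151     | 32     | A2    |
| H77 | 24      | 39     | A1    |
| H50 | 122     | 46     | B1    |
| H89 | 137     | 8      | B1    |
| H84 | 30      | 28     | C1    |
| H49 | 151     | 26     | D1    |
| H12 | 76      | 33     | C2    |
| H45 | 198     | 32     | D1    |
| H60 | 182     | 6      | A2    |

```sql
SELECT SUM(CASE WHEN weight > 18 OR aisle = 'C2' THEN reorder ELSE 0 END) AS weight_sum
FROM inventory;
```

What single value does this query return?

bin=H17: ✓ → 127
bin=H98: ✓ → 151
bin=H77: ✓ → 24
bin=H50: ✓ → 122
bin=H89: ✗
bin=H84: ✓ → 30
bin=H49: ✓ → 151
bin=H12: ✓ → 76
bin=H45: ✓ → 198
bin=H60: ✗
weight_sum = 127 + 151 + 24 + 122 + 30 + 151 + 76 + 198 = 879

879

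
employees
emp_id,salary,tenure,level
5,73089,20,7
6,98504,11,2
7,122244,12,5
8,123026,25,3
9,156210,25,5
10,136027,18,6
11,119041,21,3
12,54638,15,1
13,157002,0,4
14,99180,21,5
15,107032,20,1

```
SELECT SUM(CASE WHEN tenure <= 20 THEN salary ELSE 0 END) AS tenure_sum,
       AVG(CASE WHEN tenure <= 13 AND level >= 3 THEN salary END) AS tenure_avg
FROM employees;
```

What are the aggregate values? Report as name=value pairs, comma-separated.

tenure_sum=748536, tenure_avg=139623

[tenure_sum: tenure <= 20]
emp_id=5: ✓ → 73089
emp_id=6: ✓ → 98504
emp_id=7: ✓ → 122244
emp_id=8: ✗
emp_id=9: ✗
emp_id=10: ✓ → 136027
emp_id=11: ✗
emp_id=12: ✓ → 54638
emp_id=13: ✓ → 157002
emp_id=14: ✗
emp_id=15: ✓ → 107032
tenure_sum = 73089 + 98504 + 122244 + 136027 + 54638 + 157002 + 107032 = 748536
—
[tenure_avg: tenure <= 13 AND level >= 3]
emp_id=5: ✗
emp_id=6: ✗
emp_id=7: ✓ → 122244
emp_id=8: ✗
emp_id=9: ✗
emp_id=10: ✗
emp_id=11: ✗
emp_id=12: ✗
emp_id=13: ✓ → 157002
emp_id=14: ✗
emp_id=15: ✗
tenure_avg = (122244 + 157002) / 2 = 139623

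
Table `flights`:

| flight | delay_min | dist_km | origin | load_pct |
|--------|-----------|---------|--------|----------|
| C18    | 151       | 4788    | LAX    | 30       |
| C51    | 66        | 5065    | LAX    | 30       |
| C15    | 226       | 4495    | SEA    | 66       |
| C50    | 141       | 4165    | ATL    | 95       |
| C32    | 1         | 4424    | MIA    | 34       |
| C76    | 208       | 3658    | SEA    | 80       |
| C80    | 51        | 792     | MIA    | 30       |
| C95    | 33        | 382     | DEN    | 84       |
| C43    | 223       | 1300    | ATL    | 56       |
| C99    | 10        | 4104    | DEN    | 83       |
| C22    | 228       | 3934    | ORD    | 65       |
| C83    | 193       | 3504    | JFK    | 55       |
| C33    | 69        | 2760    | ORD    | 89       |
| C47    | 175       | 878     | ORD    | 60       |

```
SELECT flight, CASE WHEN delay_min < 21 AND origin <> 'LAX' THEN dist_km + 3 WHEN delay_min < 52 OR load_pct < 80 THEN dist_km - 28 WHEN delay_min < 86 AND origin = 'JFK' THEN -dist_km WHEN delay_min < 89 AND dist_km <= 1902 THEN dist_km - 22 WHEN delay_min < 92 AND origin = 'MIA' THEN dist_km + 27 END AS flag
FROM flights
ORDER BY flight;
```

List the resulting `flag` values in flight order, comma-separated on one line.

4467, 4760, 3906, 4427, NULL, 1272, 850, NULL, 5037, NULL, 764, 3476, 354, 4107

flight=C15: delay_min < 52 OR load_pct < 80 → 4467
flight=C18: delay_min < 52 OR load_pct < 80 → 4760
flight=C22: delay_min < 52 OR load_pct < 80 → 3906
flight=C32: delay_min < 21 AND origin <> 'LAX' → 4427
flight=C33: (no match → NULL) → NULL
flight=C43: delay_min < 52 OR load_pct < 80 → 1272
flight=C47: delay_min < 52 OR load_pct < 80 → 850
flight=C50: (no match → NULL) → NULL
flight=C51: delay_min < 52 OR load_pct < 80 → 5037
flight=C76: (no match → NULL) → NULL
flight=C80: delay_min < 52 OR load_pct < 80 → 764
flight=C83: delay_min < 52 OR load_pct < 80 → 3476
flight=C95: delay_min < 52 OR load_pct < 80 → 354
flight=C99: delay_min < 21 AND origin <> 'LAX' → 4107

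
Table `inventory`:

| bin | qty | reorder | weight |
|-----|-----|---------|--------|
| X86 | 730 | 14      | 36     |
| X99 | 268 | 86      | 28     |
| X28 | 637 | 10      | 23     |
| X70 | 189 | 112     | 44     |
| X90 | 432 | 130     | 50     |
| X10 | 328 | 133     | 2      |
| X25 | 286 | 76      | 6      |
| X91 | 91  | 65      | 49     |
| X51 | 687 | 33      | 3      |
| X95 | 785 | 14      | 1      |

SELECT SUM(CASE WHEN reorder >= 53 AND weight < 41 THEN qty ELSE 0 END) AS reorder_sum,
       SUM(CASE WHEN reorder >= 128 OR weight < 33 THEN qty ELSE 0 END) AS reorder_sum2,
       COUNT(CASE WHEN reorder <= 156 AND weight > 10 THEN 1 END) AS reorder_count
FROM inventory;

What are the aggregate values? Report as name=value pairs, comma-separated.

[reorder_sum: reorder >= 53 AND weight < 41]
bin=X86: ✗
bin=X99: ✓ → 268
bin=X28: ✗
bin=X70: ✗
bin=X90: ✗
bin=X10: ✓ → 328
bin=X25: ✓ → 286
bin=X91: ✗
bin=X51: ✗
bin=X95: ✗
reorder_sum = 268 + 328 + 286 = 882
—
[reorder_sum2: reorder >= 128 OR weight < 33]
bin=X86: ✗
bin=X99: ✓ → 268
bin=X28: ✓ → 637
bin=X70: ✗
bin=X90: ✓ → 432
bin=X10: ✓ → 328
bin=X25: ✓ → 286
bin=X91: ✗
bin=X51: ✓ → 687
bin=X95: ✓ → 785
reorder_sum2 = 268 + 637 + 432 + 328 + 286 + 687 + 785 = 3423
—
[reorder_count: reorder <= 156 AND weight > 10]
bin=X86: ✓ → 1
bin=X99: ✓ → 1
bin=X28: ✓ → 1
bin=X70: ✓ → 1
bin=X90: ✓ → 1
bin=X10: ✗
bin=X25: ✗
bin=X91: ✓ → 1
bin=X51: ✗
bin=X95: ✗
reorder_count = COUNT(1, 1, 1, 1, 1, 1) = 6

reorder_sum=882, reorder_sum2=3423, reorder_count=6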